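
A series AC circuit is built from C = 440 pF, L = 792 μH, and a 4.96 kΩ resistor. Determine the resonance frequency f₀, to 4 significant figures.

ω₀ = 1/√(LC) = 1/√(0.000792 × 4.4e-10) = 1.694e+06 rad/s
f₀ = ω₀/(2π) = 269.6 kHz

269.6 kHz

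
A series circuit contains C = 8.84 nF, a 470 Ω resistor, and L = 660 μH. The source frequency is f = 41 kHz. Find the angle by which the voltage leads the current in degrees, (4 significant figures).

ω = 2πf = 257600 rad/s
X_L = ωL = 170.0 Ω
X_C = 1/(ωC) = 439.1 Ω
Net reactance X = X_L − X_C = -269.1 Ω
Z = 470.0 − j269.1 Ω
|Z| = √(470.0² + 269.1²) = 541.6 Ω
∠Z = arctan(-269.1/470.0) = -29.79°

-29.79°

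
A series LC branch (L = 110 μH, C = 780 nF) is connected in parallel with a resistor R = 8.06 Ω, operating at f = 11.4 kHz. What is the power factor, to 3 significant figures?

ω = 2πf = 71630 rad/s
X_L = ωL = 7.88 Ω
X_C = 1/(ωC) = 17.9 Ω
Branch 1: Z₁ = R = 8.06 Ω
Branch 2 (series LC): Z₂ = j(X_L − X_C) = −j10.0 Ω
Parallel: Z = Z₁Z₂/(Z₁+Z₂), |Z| = 6.28 Ω, ∠Z = -38.8°
cos φ = cos(-38.8°) = 0.779

0.779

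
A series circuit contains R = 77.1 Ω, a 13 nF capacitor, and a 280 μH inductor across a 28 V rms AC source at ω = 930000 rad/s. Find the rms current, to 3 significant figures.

X_L = ωL = 260 Ω
X_C = 1/(ωC) = 82.7 Ω
Net reactance X = X_L − X_C = 178 Ω
Z = 77.1 + j178 Ω
|Z| = √(77.1² + 178²) = 194 Ω
I = V/|Z| = 28/194 = 145 mA

145 mA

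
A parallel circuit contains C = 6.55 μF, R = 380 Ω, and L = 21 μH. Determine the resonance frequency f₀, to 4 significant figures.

ω₀ = 1/√(LC) = 1/√(2.1e-05 × 6.55e-06) = 85260 rad/s
f₀ = ω₀/(2π) = 13.57 kHz

13.57 kHz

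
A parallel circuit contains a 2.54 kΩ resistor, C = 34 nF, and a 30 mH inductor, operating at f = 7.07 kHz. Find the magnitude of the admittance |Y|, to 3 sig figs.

856 μS

ω = 2πf = 44420 rad/s
X_L = ωL = 1330 Ω
X_C = 1/(ωC) = 662 Ω
Parallel: admittances add. Y = 1/R + 1/(jωL) + jωC
Y = (0.000394 + j0.000760) S
|Y| = 0.000856 S → |Z| = 1/|Y| = 1170 Ω, ∠Z = −∠Y = -62.6°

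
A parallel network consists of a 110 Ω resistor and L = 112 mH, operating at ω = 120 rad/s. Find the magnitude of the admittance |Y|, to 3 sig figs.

75.0 mS

X_L = ωL = 13.4 Ω
Parallel: admittances add. Y = 1/R + 1/(jωL)
Y = (0.00909 − j0.0744) S
|Y| = 0.0750 S → |Z| = 1/|Y| = 13.3 Ω, ∠Z = −∠Y = 83.0°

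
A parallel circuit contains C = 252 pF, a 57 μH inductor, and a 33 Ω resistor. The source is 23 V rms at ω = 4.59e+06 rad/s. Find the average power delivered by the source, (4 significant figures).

X_L = ωL = 261.6 Ω
X_C = 1/(ωC) = 864.5 Ω
Parallel: admittances add. Y = 1/R + 1/(jωL) + jωC
Y = (0.03030 − j0.002666) S
|Y| = 0.03042 S → |Z| = 1/|Y| = 32.87 Ω, ∠Z = −∠Y = 5.027°
I = V/|Z| = 699.7 mA
P = VI cos φ = 23 × 0.6997 × cos(5.027°) = 16.03 W

16.03 W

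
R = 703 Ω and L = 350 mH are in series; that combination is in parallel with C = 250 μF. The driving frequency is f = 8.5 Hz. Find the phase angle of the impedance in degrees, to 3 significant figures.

-83.9°

ω = 2πf = 53.41 rad/s
X_L = ωL = 18.7 Ω
X_C = 1/(ωC) = 74.9 Ω
Branch 1 (R+jX_L): Z₁ = 703 + j18.7 Ω, |Z₁| = 703 Ω
Branch 2 (−jX_C): Z₂ = −j74.9 Ω
Parallel: Z = Z₁Z₂/(Z₁+Z₂), |Z| = 74.7 Ω, ∠Z = -83.9°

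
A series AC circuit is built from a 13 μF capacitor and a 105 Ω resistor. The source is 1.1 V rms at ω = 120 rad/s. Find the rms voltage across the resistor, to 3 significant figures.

0.178 V

X_C = 1/(ωC) = 641 Ω
Z = 105 − j641 Ω
|Z| = √(105² + 641²) = 650 Ω
I = V/|Z| = 1.69 mA
V_R = I·|Z_R| = 0.00169 × 105 = 0.178 V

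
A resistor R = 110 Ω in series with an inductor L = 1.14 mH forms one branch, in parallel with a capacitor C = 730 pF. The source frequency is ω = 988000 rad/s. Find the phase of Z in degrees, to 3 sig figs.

X_L = ωL = 1130 Ω
X_C = 1/(ωC) = 1390 Ω
Branch 1 (R+jX_L): Z₁ = 110 + j1130 Ω, |Z₁| = 1130 Ω
Branch 2 (−jX_C): Z₂ = −j1390 Ω
Parallel: Z = Z₁Z₂/(Z₁+Z₂), |Z| = 5550 Ω, ∠Z = 61.5°

61.5°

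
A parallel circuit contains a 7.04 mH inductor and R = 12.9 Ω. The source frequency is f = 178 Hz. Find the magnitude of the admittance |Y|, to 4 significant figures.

ω = 2πf = 1118 rad/s
X_L = ωL = 7.874 Ω
Parallel: admittances add. Y = 1/R + 1/(jωL)
Y = (0.07752 − j0.1270) S
|Y| = 0.1488 S → |Z| = 1/|Y| = 6.721 Ω, ∠Z = −∠Y = 58.60°

148.8 mS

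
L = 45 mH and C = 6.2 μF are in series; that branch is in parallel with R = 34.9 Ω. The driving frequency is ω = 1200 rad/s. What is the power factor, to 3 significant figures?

0.917

X_L = ωL = 54.0 Ω
X_C = 1/(ωC) = 134 Ω
Branch 1: Z₁ = R = 34.9 Ω
Branch 2 (series LC): Z₂ = j(X_L − X_C) = −j80.4 Ω
Parallel: Z = Z₁Z₂/(Z₁+Z₂), |Z| = 32.0 Ω, ∠Z = -23.5°
cos φ = cos(-23.5°) = 0.917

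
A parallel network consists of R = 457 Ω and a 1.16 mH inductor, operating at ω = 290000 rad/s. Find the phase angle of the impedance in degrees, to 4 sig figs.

53.64°

X_L = ωL = 336.4 Ω
Parallel: admittances add. Y = 1/R + 1/(jωL)
Y = (0.002188 − j0.002973) S
|Y| = 0.003691 S → |Z| = 1/|Y| = 270.9 Ω, ∠Z = −∠Y = 53.64°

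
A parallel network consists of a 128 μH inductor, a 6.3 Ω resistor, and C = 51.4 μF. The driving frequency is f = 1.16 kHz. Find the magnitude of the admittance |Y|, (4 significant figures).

ω = 2πf = 7288 rad/s
X_L = ωL = 0.9329 Ω
X_C = 1/(ωC) = 2.669 Ω
Parallel: admittances add. Y = 1/R + 1/(jωL) + jωC
Y = (0.1587 − j0.6973) S
|Y| = 0.7151 S → |Z| = 1/|Y| = 1.398 Ω, ∠Z = −∠Y = 77.18°

715.1 mS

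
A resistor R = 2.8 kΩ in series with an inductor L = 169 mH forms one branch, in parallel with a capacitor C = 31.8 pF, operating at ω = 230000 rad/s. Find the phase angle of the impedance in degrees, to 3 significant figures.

X_L = ωL = 38900 Ω
X_C = 1/(ωC) = 137000 Ω
Branch 1 (R+jX_L): Z₁ = 2800 + j38900 Ω, |Z₁| = 39000 Ω
Branch 2 (−jX_C): Z₂ = −j137000 Ω
Parallel: Z = Z₁Z₂/(Z₁+Z₂), |Z| = 54400 Ω, ∠Z = 84.2°

84.2°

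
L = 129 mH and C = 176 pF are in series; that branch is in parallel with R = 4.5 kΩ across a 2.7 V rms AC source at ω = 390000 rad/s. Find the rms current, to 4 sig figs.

X_L = ωL = 50310 Ω
X_C = 1/(ωC) = 14570 Ω
Branch 1: Z₁ = R = 4500 Ω
Branch 2 (series LC): Z₂ = j(X_L − X_C) = j35740 Ω
Parallel: Z = Z₁Z₂/(Z₁+Z₂), |Z| = 4465 Ω, ∠Z = 7.176°
I = V/|Z| = 2.7/4465 = 604.7 μA

604.7 μA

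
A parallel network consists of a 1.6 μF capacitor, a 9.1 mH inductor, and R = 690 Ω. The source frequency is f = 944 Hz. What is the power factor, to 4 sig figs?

ω = 2πf = 5931 rad/s
X_L = ωL = 53.98 Ω
X_C = 1/(ωC) = 105.4 Ω
Parallel: admittances add. Y = 1/R + 1/(jωL) + jωC
Y = (0.001449 − j0.009037) S
|Y| = 0.009152 S → |Z| = 1/|Y| = 109.3 Ω, ∠Z = −∠Y = 80.89°
cos φ = cos(80.89°) = 0.1583

0.1583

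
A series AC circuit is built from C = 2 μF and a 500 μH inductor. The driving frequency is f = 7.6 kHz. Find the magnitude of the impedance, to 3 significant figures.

ω = 2πf = 47750 rad/s
X_L = ωL = 23.9 Ω
X_C = 1/(ωC) = 10.5 Ω
Net reactance X = X_L − X_C = 13.4 Ω
Z = j13.4 Ω
|Z| = √(0² + 13.4²) = 13.4 Ω

13.4 Ω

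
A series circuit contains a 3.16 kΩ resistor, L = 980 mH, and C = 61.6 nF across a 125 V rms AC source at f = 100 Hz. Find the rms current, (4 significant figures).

4.918 mA

ω = 2πf = 628.3 rad/s
X_L = ωL = 615.8 Ω
X_C = 1/(ωC) = 25840 Ω
Net reactance X = X_L − X_C = -25220 Ω
Z = 3160 − j25220 Ω
|Z| = √(3160² + 25220²) = 25420 Ω
I = V/|Z| = 125/25420 = 4.918 mA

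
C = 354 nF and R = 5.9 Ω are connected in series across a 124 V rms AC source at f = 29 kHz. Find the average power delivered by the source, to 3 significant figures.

330 W

ω = 2πf = 182200 rad/s
X_C = 1/(ωC) = 15.5 Ω
Z = 5.90 − j15.5 Ω
|Z| = √(5.90² + 15.5²) = 16.6 Ω
∠Z = arctan(-15.5/5.90) = -69.2°
I = V/|Z| = 7.48 A
P = VI cos φ = 124 × 7.48 × cos(-69.2°) = 330 W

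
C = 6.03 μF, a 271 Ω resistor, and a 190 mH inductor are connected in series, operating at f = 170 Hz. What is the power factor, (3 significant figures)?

0.985

ω = 2πf = 1068 rad/s
X_L = ωL = 203 Ω
X_C = 1/(ωC) = 155 Ω
Net reactance X = X_L − X_C = 47.7 Ω
Z = 271 + j47.7 Ω
|Z| = √(271² + 47.7²) = 275 Ω
∠Z = arctan(47.7/271) = 9.98°
cos φ = cos(9.98°) = 0.985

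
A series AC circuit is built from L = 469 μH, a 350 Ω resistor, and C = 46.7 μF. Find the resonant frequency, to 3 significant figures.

1.08 kHz

ω₀ = 1/√(LC) = 1/√(0.000469 × 4.67e-05) = 6757 rad/s
f₀ = ω₀/(2π) = 1.08 kHz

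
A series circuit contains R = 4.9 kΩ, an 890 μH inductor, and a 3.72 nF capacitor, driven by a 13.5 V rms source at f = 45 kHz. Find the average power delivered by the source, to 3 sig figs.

36.5 mW

ω = 2πf = 282700 rad/s
X_L = ωL = 252 Ω
X_C = 1/(ωC) = 951 Ω
Net reactance X = X_L − X_C = -699 Ω
Z = 4900 − j699 Ω
|Z| = √(4900² + 699²) = 4950 Ω
∠Z = arctan(-699/4900) = -8.12°
I = V/|Z| = 2.73 mA
P = VI cos φ = 13.5 × 0.00273 × cos(-8.12°) = 36.5 mW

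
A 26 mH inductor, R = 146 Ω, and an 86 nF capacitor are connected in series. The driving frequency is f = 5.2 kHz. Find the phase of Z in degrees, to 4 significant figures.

73.52°

ω = 2πf = 32670 rad/s
X_L = ωL = 849.5 Ω
X_C = 1/(ωC) = 355.9 Ω
Net reactance X = X_L − X_C = 493.6 Ω
Z = 146.0 + j493.6 Ω
|Z| = √(146.0² + 493.6²) = 514.7 Ω
∠Z = arctan(493.6/146.0) = 73.52°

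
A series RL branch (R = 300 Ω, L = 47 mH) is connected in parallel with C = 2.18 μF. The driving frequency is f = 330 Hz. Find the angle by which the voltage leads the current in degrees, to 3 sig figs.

ω = 2πf = 2073 rad/s
X_L = ωL = 97.5 Ω
X_C = 1/(ωC) = 221 Ω
Branch 1 (R+jX_L): Z₁ = 300 + j97.5 Ω, |Z₁| = 315 Ω
Branch 2 (−jX_C): Z₂ = −j221 Ω
Parallel: Z = Z₁Z₂/(Z₁+Z₂), |Z| = 215 Ω, ∠Z = -49.6°

-49.6°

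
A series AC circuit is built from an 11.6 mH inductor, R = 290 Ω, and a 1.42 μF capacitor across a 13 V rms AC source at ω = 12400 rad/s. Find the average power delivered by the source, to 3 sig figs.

X_L = ωL = 144 Ω
X_C = 1/(ωC) = 56.8 Ω
Net reactance X = X_L − X_C = 87.0 Ω
Z = 290 + j87.0 Ω
|Z| = √(290² + 87.0²) = 303 Ω
∠Z = arctan(87.0/290) = 16.7°
I = V/|Z| = 42.9 mA
P = VI cos φ = 13 × 0.0429 × cos(16.7°) = 535 mW

535 mW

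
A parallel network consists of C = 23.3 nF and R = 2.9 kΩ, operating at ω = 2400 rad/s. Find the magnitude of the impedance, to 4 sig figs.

X_C = 1/(ωC) = 17880 Ω
Parallel: admittances add. Y = 1/R + jωC
Y = (0.0003448 + j5.592e-05) S
|Y| = 0.0003493 S → |Z| = 1/|Y| = 2863 Ω, ∠Z = −∠Y = -9.211°

2863 Ω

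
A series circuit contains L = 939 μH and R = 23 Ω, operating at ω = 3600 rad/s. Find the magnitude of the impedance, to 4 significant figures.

23.25 Ω

X_L = ωL = 3.380 Ω
Z = 23.00 + j3.380 Ω
|Z| = √(23.00² + 3.380²) = 23.25 Ω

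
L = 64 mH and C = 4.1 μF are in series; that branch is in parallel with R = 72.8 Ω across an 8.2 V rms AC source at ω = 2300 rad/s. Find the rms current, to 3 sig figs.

229 mA

X_L = ωL = 147 Ω
X_C = 1/(ωC) = 106 Ω
Branch 1: Z₁ = R = 72.8 Ω
Branch 2 (series LC): Z₂ = j(X_L − X_C) = j41.2 Ω
Parallel: Z = Z₁Z₂/(Z₁+Z₂), |Z| = 35.8 Ω, ∠Z = 60.5°
I = V/|Z| = 8.2/35.8 = 229 mA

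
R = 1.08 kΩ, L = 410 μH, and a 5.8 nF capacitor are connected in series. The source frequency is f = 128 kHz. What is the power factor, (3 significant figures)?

ω = 2πf = 804200 rad/s
X_L = ωL = 330 Ω
X_C = 1/(ωC) = 214 Ω
Net reactance X = X_L − X_C = 115 Ω
Z = 1080 + j115 Ω
|Z| = √(1080² + 115²) = 1090 Ω
∠Z = arctan(115/1080) = 6.10°
cos φ = cos(6.10°) = 0.994

0.994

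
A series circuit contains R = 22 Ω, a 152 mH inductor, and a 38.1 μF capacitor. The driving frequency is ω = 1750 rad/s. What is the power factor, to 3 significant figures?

X_L = ωL = 266 Ω
X_C = 1/(ωC) = 15.0 Ω
Net reactance X = X_L − X_C = 251 Ω
Z = 22.0 + j251 Ω
|Z| = √(22.0² + 251²) = 252 Ω
∠Z = arctan(251/22.0) = 85.0°
cos φ = cos(85.0°) = 0.0873

0.0873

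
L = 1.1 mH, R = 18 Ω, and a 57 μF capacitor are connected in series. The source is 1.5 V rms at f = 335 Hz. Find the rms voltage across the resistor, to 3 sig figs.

1.42 V

ω = 2πf = 2105 rad/s
X_L = ωL = 2.32 Ω
X_C = 1/(ωC) = 8.33 Ω
Net reactance X = X_L − X_C = -6.02 Ω
Z = 18.0 − j6.02 Ω
|Z| = √(18.0² + 6.02²) = 19.0 Ω
I = V/|Z| = 79.0 mA
V_R = I·|Z_R| = 0.0790 × 18.0 = 1.42 V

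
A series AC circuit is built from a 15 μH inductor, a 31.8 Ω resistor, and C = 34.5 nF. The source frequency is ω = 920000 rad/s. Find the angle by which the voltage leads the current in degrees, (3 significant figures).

-29.1°

X_L = ωL = 13.8 Ω
X_C = 1/(ωC) = 31.5 Ω
Net reactance X = X_L − X_C = -17.7 Ω
Z = 31.8 − j17.7 Ω
|Z| = √(31.8² + 17.7²) = 36.4 Ω
∠Z = arctan(-17.7/31.8) = -29.1°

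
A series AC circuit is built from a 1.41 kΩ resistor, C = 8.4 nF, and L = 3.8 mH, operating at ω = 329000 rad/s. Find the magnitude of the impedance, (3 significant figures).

1670 Ω

X_L = ωL = 1250 Ω
X_C = 1/(ωC) = 362 Ω
Net reactance X = X_L − X_C = 888 Ω
Z = 1410 + j888 Ω
|Z| = √(1410² + 888²) = 1670 Ω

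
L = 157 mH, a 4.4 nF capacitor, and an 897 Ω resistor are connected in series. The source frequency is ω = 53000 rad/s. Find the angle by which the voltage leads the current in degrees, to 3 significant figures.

X_L = ωL = 8320 Ω
X_C = 1/(ωC) = 4290 Ω
Net reactance X = X_L − X_C = 4030 Ω
Z = 897 + j4030 Ω
|Z| = √(897² + 4030²) = 4130 Ω
∠Z = arctan(4030/897) = 77.5°

77.5°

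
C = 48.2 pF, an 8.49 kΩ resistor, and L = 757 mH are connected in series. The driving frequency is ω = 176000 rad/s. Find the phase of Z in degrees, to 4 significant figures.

61.06°

X_L = ωL = 133200 Ω
X_C = 1/(ωC) = 117900 Ω
Net reactance X = X_L − X_C = 15350 Ω
Z = 8490 + j15350 Ω
|Z| = √(8490² + 15350²) = 17540 Ω
∠Z = arctan(15350/8490) = 61.06°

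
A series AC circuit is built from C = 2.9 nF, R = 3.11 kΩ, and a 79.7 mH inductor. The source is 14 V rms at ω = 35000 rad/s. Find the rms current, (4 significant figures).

X_L = ωL = 2789 Ω
X_C = 1/(ωC) = 9852 Ω
Net reactance X = X_L − X_C = -7063 Ω
Z = 3110 − j7063 Ω
|Z| = √(3110² + 7063²) = 7717 Ω
I = V/|Z| = 14/7717 = 1.814 mA

1.814 mA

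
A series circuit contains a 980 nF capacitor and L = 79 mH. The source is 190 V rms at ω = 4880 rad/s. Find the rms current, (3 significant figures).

1.08 A

X_L = ωL = 386 Ω
X_C = 1/(ωC) = 209 Ω
Net reactance X = X_L − X_C = 176 Ω
Z = j176 Ω
|Z| = √(0² + 176²) = 176 Ω
I = V/|Z| = 190/176 = 1.08 A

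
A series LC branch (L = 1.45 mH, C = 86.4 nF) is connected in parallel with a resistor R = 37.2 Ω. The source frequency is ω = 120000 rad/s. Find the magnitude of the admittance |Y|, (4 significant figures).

29.81 mS

X_L = ωL = 174.0 Ω
X_C = 1/(ωC) = 96.45 Ω
Branch 1: Z₁ = R = 37.20 Ω
Branch 2 (series LC): Z₂ = j(X_L − X_C) = j77.55 Ω
Parallel: Z = Z₁Z₂/(Z₁+Z₂), |Z| = 33.54 Ω, ∠Z = 25.63°
|Y| = 1/|Z| = 29.81 mS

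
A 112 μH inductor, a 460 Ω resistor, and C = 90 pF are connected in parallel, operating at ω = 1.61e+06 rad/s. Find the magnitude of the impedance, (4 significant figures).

171.8 Ω

X_L = ωL = 180.3 Ω
X_C = 1/(ωC) = 6901 Ω
Parallel: admittances add. Y = 1/R + 1/(jωL) + jωC
Y = (0.002174 − j0.005401) S
|Y| = 0.005822 S → |Z| = 1/|Y| = 171.8 Ω, ∠Z = −∠Y = 68.07°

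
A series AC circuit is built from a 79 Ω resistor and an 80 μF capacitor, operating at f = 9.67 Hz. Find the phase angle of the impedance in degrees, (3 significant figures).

-69.0°

ω = 2πf = 60.76 rad/s
X_C = 1/(ωC) = 206 Ω
Z = 79.0 − j206 Ω
|Z| = √(79.0² + 206²) = 220 Ω
∠Z = arctan(-206/79.0) = -69.0°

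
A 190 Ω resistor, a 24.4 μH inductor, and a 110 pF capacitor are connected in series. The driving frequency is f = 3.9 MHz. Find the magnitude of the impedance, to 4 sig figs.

ω = 2πf = 2.45e+07 rad/s
X_L = ωL = 597.9 Ω
X_C = 1/(ωC) = 371.0 Ω
Net reactance X = X_L − X_C = 226.9 Ω
Z = 190.0 + j226.9 Ω
|Z| = √(190.0² + 226.9²) = 296.0 Ω

296.0 Ω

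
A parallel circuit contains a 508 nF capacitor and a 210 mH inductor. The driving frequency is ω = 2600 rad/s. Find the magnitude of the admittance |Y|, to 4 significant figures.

X_L = ωL = 546.0 Ω
X_C = 1/(ωC) = 757.1 Ω
Parallel: admittances add. Y = 1/(jωL) + jωC
Y = (0 − j0.0005107) S
|Y| = 0.0005107 S → |Z| = 1/|Y| = 1958 Ω, ∠Z = −∠Y = 90.00°

510.7 μS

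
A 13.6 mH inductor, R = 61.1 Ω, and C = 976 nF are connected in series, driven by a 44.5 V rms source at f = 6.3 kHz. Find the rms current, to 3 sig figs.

ω = 2πf = 39580 rad/s
X_L = ωL = 538 Ω
X_C = 1/(ωC) = 25.9 Ω
Net reactance X = X_L − X_C = 512 Ω
Z = 61.1 + j512 Ω
|Z| = √(61.1² + 512²) = 516 Ω
I = V/|Z| = 44.5/516 = 86.2 mA

86.2 mA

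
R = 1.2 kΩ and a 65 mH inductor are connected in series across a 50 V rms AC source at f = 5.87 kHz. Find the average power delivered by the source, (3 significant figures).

ω = 2πf = 36880 rad/s
X_L = ωL = 2400 Ω
Z = 1200 + j2400 Ω
|Z| = √(1200² + 2400²) = 2680 Ω
∠Z = arctan(2400/1200) = 63.4°
I = V/|Z| = 18.7 mA
P = VI cos φ = 50 × 0.0187 × cos(63.4°) = 417 mW

417 mW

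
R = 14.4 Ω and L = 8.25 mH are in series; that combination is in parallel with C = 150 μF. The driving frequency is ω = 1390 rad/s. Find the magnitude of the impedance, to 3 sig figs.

5.56 Ω

X_L = ωL = 11.5 Ω
X_C = 1/(ωC) = 4.80 Ω
Branch 1 (R+jX_L): Z₁ = 14.4 + j11.5 Ω, |Z₁| = 18.4 Ω
Branch 2 (−jX_C): Z₂ = −j4.80 Ω
Parallel: Z = Z₁Z₂/(Z₁+Z₂), |Z| = 5.56 Ω, ∠Z = -76.3°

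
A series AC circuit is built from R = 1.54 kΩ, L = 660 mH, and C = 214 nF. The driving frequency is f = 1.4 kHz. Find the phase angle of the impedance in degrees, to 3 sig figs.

ω = 2πf = 8796 rad/s
X_L = ωL = 5810 Ω
X_C = 1/(ωC) = 531 Ω
Net reactance X = X_L − X_C = 5270 Ω
Z = 1540 + j5270 Ω
|Z| = √(1540² + 5270²) = 5490 Ω
∠Z = arctan(5270/1540) = 73.7°

73.7°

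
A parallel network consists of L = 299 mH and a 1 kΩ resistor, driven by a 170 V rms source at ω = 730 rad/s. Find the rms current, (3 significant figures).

797 mA

X_L = ωL = 218 Ω
Parallel: admittances add. Y = 1/R + 1/(jωL)
Y = (0.00100 − j0.00458) S
|Y| = 0.00469 S → |Z| = 1/|Y| = 213 Ω, ∠Z = −∠Y = 77.7°
I = V/|Z| = 170/213 = 797 mA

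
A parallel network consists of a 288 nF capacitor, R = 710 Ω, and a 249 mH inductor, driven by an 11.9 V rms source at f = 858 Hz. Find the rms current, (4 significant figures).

ω = 2πf = 5391 rad/s
X_L = ωL = 1342 Ω
X_C = 1/(ωC) = 644.1 Ω
Parallel: admittances add. Y = 1/R + 1/(jωL) + jωC
Y = (0.001408 + j0.0008076) S
|Y| = 0.001624 S → |Z| = 1/|Y| = 615.9 Ω, ∠Z = −∠Y = -29.83°
I = V/|Z| = 11.9/615.9 = 19.32 mA

19.32 mA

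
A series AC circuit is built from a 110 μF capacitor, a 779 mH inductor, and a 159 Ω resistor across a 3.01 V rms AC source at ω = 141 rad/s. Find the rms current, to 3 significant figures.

18.2 mA

X_L = ωL = 110 Ω
X_C = 1/(ωC) = 64.5 Ω
Net reactance X = X_L − X_C = 45.4 Ω
Z = 159 + j45.4 Ω
|Z| = √(159² + 45.4²) = 165 Ω
I = V/|Z| = 3.01/165 = 18.2 mA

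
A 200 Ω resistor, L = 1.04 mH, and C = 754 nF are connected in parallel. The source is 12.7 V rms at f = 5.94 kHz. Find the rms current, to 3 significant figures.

ω = 2πf = 37320 rad/s
X_L = ωL = 38.8 Ω
X_C = 1/(ωC) = 35.5 Ω
Parallel: admittances add. Y = 1/R + 1/(jωL) + jωC
Y = (0.00500 + j0.00238) S
|Y| = 0.00554 S → |Z| = 1/|Y| = 181 Ω, ∠Z = −∠Y = -25.4°
I = V/|Z| = 12.7/181 = 70.3 mA

70.3 mA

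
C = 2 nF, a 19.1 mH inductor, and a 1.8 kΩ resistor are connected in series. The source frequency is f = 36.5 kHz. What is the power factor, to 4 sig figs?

ω = 2πf = 229300 rad/s
X_L = ωL = 4380 Ω
X_C = 1/(ωC) = 2180 Ω
Net reactance X = X_L − X_C = 2200 Ω
Z = 1800 + j2200 Ω
|Z| = √(1800² + 2200²) = 2843 Ω
∠Z = arctan(2200/1800) = 50.71°
cos φ = cos(50.71°) = 0.6332

0.6332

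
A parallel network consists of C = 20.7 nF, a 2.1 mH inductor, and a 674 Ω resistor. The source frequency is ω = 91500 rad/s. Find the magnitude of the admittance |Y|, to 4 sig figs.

3.628 mS

X_L = ωL = 192.1 Ω
X_C = 1/(ωC) = 528.0 Ω
Parallel: admittances add. Y = 1/R + 1/(jωL) + jωC
Y = (0.001484 − j0.003310) S
|Y| = 0.003628 S → |Z| = 1/|Y| = 275.7 Ω, ∠Z = −∠Y = 65.86°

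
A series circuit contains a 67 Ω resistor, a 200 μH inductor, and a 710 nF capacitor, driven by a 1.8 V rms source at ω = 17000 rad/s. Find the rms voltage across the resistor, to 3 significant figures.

X_L = ωL = 3.40 Ω
X_C = 1/(ωC) = 82.9 Ω
Net reactance X = X_L − X_C = -79.5 Ω
Z = 67.0 − j79.5 Ω
|Z| = √(67.0² + 79.5²) = 104 Ω
I = V/|Z| = 17.3 mA
V_R = I·|Z_R| = 0.0173 × 67.0 = 1.16 V

1.16 V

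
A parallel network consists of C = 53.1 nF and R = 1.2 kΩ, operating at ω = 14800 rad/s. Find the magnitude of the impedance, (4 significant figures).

873.0 Ω

X_C = 1/(ωC) = 1272 Ω
Parallel: admittances add. Y = 1/R + jωC
Y = (0.0008333 + j0.0007859) S
|Y| = 0.001145 S → |Z| = 1/|Y| = 873.0 Ω, ∠Z = −∠Y = -43.32°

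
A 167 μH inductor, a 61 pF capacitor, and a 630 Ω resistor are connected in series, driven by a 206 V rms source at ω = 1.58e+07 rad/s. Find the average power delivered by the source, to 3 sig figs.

9.03 W

X_L = ωL = 2640 Ω
X_C = 1/(ωC) = 1040 Ω
Net reactance X = X_L − X_C = 1600 Ω
Z = 630 + j1600 Ω
|Z| = √(630² + 1600²) = 1720 Ω
∠Z = arctan(1600/630) = 68.5°
I = V/|Z| = 120 mA
P = VI cos φ = 206 × 0.120 × cos(68.5°) = 9.03 W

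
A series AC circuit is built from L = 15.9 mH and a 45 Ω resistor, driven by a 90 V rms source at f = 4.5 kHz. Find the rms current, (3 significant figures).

ω = 2πf = 28270 rad/s
X_L = ωL = 450 Ω
Z = 45.0 + j450 Ω
|Z| = √(45.0² + 450²) = 452 Ω
I = V/|Z| = 90/452 = 199 mA

199 mA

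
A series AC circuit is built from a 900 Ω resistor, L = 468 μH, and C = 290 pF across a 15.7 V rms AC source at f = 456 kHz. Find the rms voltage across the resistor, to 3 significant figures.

ω = 2πf = 2.865e+06 rad/s
X_L = ωL = 1340 Ω
X_C = 1/(ωC) = 1200 Ω
Net reactance X = X_L − X_C = 137 Ω
Z = 900 + j137 Ω
|Z| = √(900² + 137²) = 910 Ω
I = V/|Z| = 17.2 mA
V_R = I·|Z_R| = 0.0172 × 900 = 15.5 V

15.5 V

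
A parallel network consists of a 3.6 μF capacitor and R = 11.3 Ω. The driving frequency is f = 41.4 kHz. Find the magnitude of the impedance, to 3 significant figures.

1.06 Ω

ω = 2πf = 260100 rad/s
X_C = 1/(ωC) = 1.07 Ω
Parallel: admittances add. Y = 1/R + jωC
Y = (0.0885 + j0.936) S
|Y| = 0.941 S → |Z| = 1/|Y| = 1.06 Ω, ∠Z = −∠Y = -84.6°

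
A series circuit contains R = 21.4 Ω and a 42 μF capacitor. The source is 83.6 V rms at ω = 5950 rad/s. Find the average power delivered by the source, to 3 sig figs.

316 W

X_C = 1/(ωC) = 4.00 Ω
Z = 21.4 − j4.00 Ω
|Z| = √(21.4² + 4.00²) = 21.8 Ω
∠Z = arctan(-4.00/21.4) = -10.6°
I = V/|Z| = 3.84 A
P = VI cos φ = 83.6 × 3.84 × cos(-10.6°) = 316 W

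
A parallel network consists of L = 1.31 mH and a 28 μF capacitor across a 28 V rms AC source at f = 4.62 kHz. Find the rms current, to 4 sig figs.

22.02 A

ω = 2πf = 29030 rad/s
X_L = ωL = 38.03 Ω
X_C = 1/(ωC) = 1.230 Ω
Parallel: admittances add. Y = 1/(jωL) + jωC
Y = (0 + j0.7865) S
|Y| = 0.7865 S → |Z| = 1/|Y| = 1.271 Ω, ∠Z = −∠Y = -90.00°
I = V/|Z| = 28/1.271 = 22.02 A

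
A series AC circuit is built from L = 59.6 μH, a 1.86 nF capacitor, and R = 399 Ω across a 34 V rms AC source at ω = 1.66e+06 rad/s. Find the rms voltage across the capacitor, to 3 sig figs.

X_L = ωL = 98.9 Ω
X_C = 1/(ωC) = 324 Ω
Net reactance X = X_L − X_C = -225 Ω
Z = 399 − j225 Ω
|Z| = √(399² + 225²) = 458 Ω
I = V/|Z| = 74.2 mA
V_C = I·|Z_C| = 0.0742 × 324 = 24.0 V

24.0 V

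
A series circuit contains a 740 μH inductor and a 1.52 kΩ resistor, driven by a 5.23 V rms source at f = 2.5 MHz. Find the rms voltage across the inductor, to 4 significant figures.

ω = 2πf = 1.571e+07 rad/s
X_L = ωL = 11620 Ω
Z = 1520 + j11620 Ω
|Z| = √(1520² + 11620²) = 11720 Ω
I = V/|Z| = 446.1 μA
V_L = I·|Z_L| = 0.0004461 × 11620 = 5.186 V

5.186 V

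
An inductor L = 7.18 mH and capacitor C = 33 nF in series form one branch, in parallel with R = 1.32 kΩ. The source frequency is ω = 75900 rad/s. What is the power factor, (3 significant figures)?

X_L = ωL = 545 Ω
X_C = 1/(ωC) = 399 Ω
Branch 1: Z₁ = R = 1320 Ω
Branch 2 (series LC): Z₂ = j(X_L − X_C) = j146 Ω
Parallel: Z = Z₁Z₂/(Z₁+Z₂), |Z| = 145 Ω, ∠Z = 83.7°
cos φ = cos(83.7°) = 0.110

0.110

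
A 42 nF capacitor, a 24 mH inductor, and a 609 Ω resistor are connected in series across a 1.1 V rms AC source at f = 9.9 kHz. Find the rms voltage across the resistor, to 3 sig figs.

0.529 V

ω = 2πf = 62200 rad/s
X_L = ωL = 1490 Ω
X_C = 1/(ωC) = 383 Ω
Net reactance X = X_L − X_C = 1110 Ω
Z = 609 + j1110 Ω
|Z| = √(609² + 1110²) = 1270 Ω
I = V/|Z| = 869 μA
V_R = I·|Z_R| = 0.000869 × 609 = 0.529 V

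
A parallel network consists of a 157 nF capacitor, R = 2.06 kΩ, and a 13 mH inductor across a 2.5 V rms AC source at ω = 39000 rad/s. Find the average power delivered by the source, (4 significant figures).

X_L = ωL = 507.0 Ω
X_C = 1/(ωC) = 163.3 Ω
Parallel: admittances add. Y = 1/R + 1/(jωL) + jωC
Y = (0.0004854 + j0.004151) S
|Y| = 0.004179 S → |Z| = 1/|Y| = 239.3 Ω, ∠Z = −∠Y = -83.33°
I = V/|Z| = 10.45 mA
P = VI cos φ = 2.5 × 0.01045 × cos(-83.33°) = 3.034 mW

3.034 mW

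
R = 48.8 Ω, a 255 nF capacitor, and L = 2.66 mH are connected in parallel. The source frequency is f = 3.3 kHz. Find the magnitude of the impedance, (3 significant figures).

ω = 2πf = 20730 rad/s
X_L = ωL = 55.2 Ω
X_C = 1/(ωC) = 189 Ω
Parallel: admittances add. Y = 1/R + 1/(jωL) + jωC
Y = (0.0205 − j0.0128) S
|Y| = 0.0242 S → |Z| = 1/|Y| = 41.3 Ω, ∠Z = −∠Y = 32.1°

41.3 Ω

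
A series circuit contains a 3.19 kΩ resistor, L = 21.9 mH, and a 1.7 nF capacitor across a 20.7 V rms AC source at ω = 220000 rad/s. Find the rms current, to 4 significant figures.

5.385 mA

X_L = ωL = 4818 Ω
X_C = 1/(ωC) = 2674 Ω
Net reactance X = X_L − X_C = 2144 Ω
Z = 3190 + j2144 Ω
|Z| = √(3190² + 2144²) = 3844 Ω
I = V/|Z| = 20.7/3844 = 5.385 mA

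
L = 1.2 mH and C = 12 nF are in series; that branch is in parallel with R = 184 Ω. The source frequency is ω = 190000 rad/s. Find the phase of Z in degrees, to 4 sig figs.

X_L = ωL = 228.0 Ω
X_C = 1/(ωC) = 438.6 Ω
Branch 1: Z₁ = R = 184.0 Ω
Branch 2 (series LC): Z₂ = j(X_L − X_C) = −j210.6 Ω
Parallel: Z = Z₁Z₂/(Z₁+Z₂), |Z| = 138.6 Ω, ∠Z = -41.14°

-41.14°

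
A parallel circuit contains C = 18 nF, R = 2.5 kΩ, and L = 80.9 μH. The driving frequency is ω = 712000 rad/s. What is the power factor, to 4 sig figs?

X_L = ωL = 57.60 Ω
X_C = 1/(ωC) = 78.03 Ω
Parallel: admittances add. Y = 1/R + 1/(jωL) + jωC
Y = (0.0004000 − j0.004545) S
|Y| = 0.004562 S → |Z| = 1/|Y| = 219.2 Ω, ∠Z = −∠Y = 84.97°
cos φ = cos(84.97°) = 0.08767

0.08767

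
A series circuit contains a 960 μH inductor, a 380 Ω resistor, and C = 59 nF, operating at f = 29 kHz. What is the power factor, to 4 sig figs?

ω = 2πf = 182200 rad/s
X_L = ωL = 174.9 Ω
X_C = 1/(ωC) = 93.02 Ω
Net reactance X = X_L − X_C = 81.91 Ω
Z = 380.0 + j81.91 Ω
|Z| = √(380.0² + 81.91²) = 388.7 Ω
∠Z = arctan(81.91/380.0) = 12.16°
cos φ = cos(12.16°) = 0.9776

0.9776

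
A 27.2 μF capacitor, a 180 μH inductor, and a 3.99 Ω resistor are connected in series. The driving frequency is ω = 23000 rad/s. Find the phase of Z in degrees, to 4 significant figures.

32.50°

X_L = ωL = 4.140 Ω
X_C = 1/(ωC) = 1.598 Ω
Net reactance X = X_L − X_C = 2.542 Ω
Z = 3.990 + j2.542 Ω
|Z| = √(3.990² + 2.542²) = 4.731 Ω
∠Z = arctan(2.542/3.990) = 32.50°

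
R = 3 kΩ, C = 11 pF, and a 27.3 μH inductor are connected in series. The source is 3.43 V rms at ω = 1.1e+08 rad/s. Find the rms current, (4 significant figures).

925.4 μA

X_L = ωL = 3003 Ω
X_C = 1/(ωC) = 826.4 Ω
Net reactance X = X_L − X_C = 2177 Ω
Z = 3000 + j2177 Ω
|Z| = √(3000² + 2177²) = 3706 Ω
I = V/|Z| = 3.43/3706 = 925.4 μA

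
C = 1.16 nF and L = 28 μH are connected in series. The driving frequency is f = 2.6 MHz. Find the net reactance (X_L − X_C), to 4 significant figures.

404.6 Ω

ω = 2πf = 1.634e+07 rad/s
X_L = ωL = 457.4 Ω
X_C = 1/(ωC) = 52.77 Ω
X = 457.4 − 52.77 = 404.6 Ω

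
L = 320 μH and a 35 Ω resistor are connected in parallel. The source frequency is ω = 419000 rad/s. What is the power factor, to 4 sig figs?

0.9676

X_L = ωL = 134.1 Ω
Parallel: admittances add. Y = 1/R + 1/(jωL)
Y = (0.02857 − j0.007458) S
|Y| = 0.02953 S → |Z| = 1/|Y| = 33.87 Ω, ∠Z = −∠Y = 14.63°
cos φ = cos(14.63°) = 0.9676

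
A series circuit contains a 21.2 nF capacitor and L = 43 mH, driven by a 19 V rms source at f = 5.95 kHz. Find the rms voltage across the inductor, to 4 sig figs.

88.32 V

ω = 2πf = 37380 rad/s
X_L = ωL = 1608 Ω
X_C = 1/(ωC) = 1262 Ω
Net reactance X = X_L − X_C = 345.8 Ω
Z = j345.8 Ω
|Z| = √(0² + 345.8²) = 345.8 Ω
I = V/|Z| = 54.94 mA
V_L = I·|Z_L| = 0.05494 × 1608 = 88.32 V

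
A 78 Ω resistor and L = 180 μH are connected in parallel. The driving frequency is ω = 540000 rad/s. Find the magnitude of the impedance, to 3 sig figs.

X_L = ωL = 97.2 Ω
Parallel: admittances add. Y = 1/R + 1/(jωL)
Y = (0.0128 − j0.0103) S
|Y| = 0.0164 S → |Z| = 1/|Y| = 60.8 Ω, ∠Z = −∠Y = 38.7°

60.8 Ω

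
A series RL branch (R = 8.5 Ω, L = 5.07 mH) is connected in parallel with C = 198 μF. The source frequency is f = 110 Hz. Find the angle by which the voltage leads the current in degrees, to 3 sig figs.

-43.5°

ω = 2πf = 691.2 rad/s
X_L = ωL = 3.50 Ω
X_C = 1/(ωC) = 7.31 Ω
Branch 1 (R+jX_L): Z₁ = 8.50 + j3.50 Ω, |Z₁| = 9.19 Ω
Branch 2 (−jX_C): Z₂ = −j7.31 Ω
Parallel: Z = Z₁Z₂/(Z₁+Z₂), |Z| = 7.21 Ω, ∠Z = -43.5°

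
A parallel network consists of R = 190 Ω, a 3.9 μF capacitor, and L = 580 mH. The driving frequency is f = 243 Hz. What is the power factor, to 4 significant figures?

0.7371

ω = 2πf = 1527 rad/s
X_L = ωL = 885.6 Ω
X_C = 1/(ωC) = 167.9 Ω
Parallel: admittances add. Y = 1/R + 1/(jωL) + jωC
Y = (0.005263 + j0.004825) S
|Y| = 0.007140 S → |Z| = 1/|Y| = 140.0 Ω, ∠Z = −∠Y = -42.52°
cos φ = cos(-42.52°) = 0.7371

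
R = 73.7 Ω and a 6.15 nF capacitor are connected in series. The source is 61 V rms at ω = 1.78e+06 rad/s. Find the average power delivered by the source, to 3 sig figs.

X_C = 1/(ωC) = 91.3 Ω
Z = 73.7 − j91.3 Ω
|Z| = √(73.7² + 91.3²) = 117 Ω
∠Z = arctan(-91.3/73.7) = -51.1°
I = V/|Z| = 520 mA
P = VI cos φ = 61 × 0.520 × cos(-51.1°) = 19.9 W

19.9 W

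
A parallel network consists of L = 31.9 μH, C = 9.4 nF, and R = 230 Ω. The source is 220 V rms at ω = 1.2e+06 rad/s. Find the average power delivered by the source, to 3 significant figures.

X_L = ωL = 38.3 Ω
X_C = 1/(ωC) = 88.7 Ω
Parallel: admittances add. Y = 1/R + 1/(jωL) + jωC
Y = (0.00435 − j0.0148) S
|Y| = 0.0155 S → |Z| = 1/|Y| = 64.7 Ω, ∠Z = −∠Y = 73.7°
I = V/|Z| = 3.40 A
P = VI cos φ = 220 × 3.40 × cos(73.7°) = 210 W

210 W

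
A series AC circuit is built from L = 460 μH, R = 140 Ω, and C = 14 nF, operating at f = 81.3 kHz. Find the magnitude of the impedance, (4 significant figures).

ω = 2πf = 510800 rad/s
X_L = ωL = 235.0 Ω
X_C = 1/(ωC) = 139.8 Ω
Net reactance X = X_L − X_C = 95.15 Ω
Z = 140.0 + j95.15 Ω
|Z| = √(140.0² + 95.15²) = 169.3 Ω

169.3 Ω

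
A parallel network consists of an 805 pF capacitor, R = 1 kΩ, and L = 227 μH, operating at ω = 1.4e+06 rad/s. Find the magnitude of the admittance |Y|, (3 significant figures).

2.25 mS

X_L = ωL = 318 Ω
X_C = 1/(ωC) = 887 Ω
Parallel: admittances add. Y = 1/R + 1/(jωL) + jωC
Y = (0.00100 − j0.00202) S
|Y| = 0.00225 S → |Z| = 1/|Y| = 444 Ω, ∠Z = −∠Y = 63.7°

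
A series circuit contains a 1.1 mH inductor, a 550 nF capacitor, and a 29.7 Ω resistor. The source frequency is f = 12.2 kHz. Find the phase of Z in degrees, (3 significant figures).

63.9°

ω = 2πf = 76650 rad/s
X_L = ωL = 84.3 Ω
X_C = 1/(ωC) = 23.7 Ω
Net reactance X = X_L − X_C = 60.6 Ω
Z = 29.7 + j60.6 Ω
|Z| = √(29.7² + 60.6²) = 67.5 Ω
∠Z = arctan(60.6/29.7) = 63.9°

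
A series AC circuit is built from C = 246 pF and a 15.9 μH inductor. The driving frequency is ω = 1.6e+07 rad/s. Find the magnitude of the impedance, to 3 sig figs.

X_L = ωL = 254 Ω
X_C = 1/(ωC) = 254 Ω
Net reactance X = X_L − X_C = 0.335 Ω
Z = j0.335 Ω
|Z| = √(0² + 0.335²) = 0.335 Ω

0.335 Ω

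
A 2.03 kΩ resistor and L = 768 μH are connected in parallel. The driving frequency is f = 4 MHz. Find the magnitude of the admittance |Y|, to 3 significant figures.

495 μS

ω = 2πf = 2.513e+07 rad/s
X_L = ωL = 19300 Ω
Parallel: admittances add. Y = 1/R + 1/(jωL)
Y = (0.000493 − j5.18e-05) S
|Y| = 0.000495 S → |Z| = 1/|Y| = 2020 Ω, ∠Z = −∠Y = 6.00°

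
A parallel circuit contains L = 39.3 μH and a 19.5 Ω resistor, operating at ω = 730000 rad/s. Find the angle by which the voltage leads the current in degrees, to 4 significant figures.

X_L = ωL = 28.69 Ω
Parallel: admittances add. Y = 1/R + 1/(jωL)
Y = (0.05128 − j0.03486) S
|Y| = 0.06201 S → |Z| = 1/|Y| = 16.13 Ω, ∠Z = −∠Y = 34.20°

34.20°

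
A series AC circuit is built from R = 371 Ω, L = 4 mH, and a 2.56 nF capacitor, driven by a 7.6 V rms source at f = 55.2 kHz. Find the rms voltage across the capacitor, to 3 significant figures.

ω = 2πf = 346800 rad/s
X_L = ωL = 1390 Ω
X_C = 1/(ωC) = 1130 Ω
Net reactance X = X_L − X_C = 261 Ω
Z = 371 + j261 Ω
|Z| = √(371² + 261²) = 454 Ω
I = V/|Z| = 16.8 mA
V_C = I·|Z_C| = 0.0168 × 1130 = 18.9 V

18.9 V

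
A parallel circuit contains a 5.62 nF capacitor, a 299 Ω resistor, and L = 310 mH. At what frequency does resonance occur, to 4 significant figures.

3.813 kHz

ω₀ = 1/√(LC) = 1/√(0.31 × 5.62e-09) = 23960 rad/s
f₀ = ω₀/(2π) = 3.813 kHz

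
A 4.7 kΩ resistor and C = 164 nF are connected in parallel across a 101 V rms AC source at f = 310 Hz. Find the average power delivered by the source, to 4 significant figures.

2.170 W

ω = 2πf = 1948 rad/s
X_C = 1/(ωC) = 3131 Ω
Parallel: admittances add. Y = 1/R + jωC
Y = (0.0002128 + j0.0003194) S
|Y| = 0.0003838 S → |Z| = 1/|Y| = 2605 Ω, ∠Z = −∠Y = -56.33°
I = V/|Z| = 38.76 mA
P = VI cos φ = 101 × 0.03876 × cos(-56.33°) = 2.170 W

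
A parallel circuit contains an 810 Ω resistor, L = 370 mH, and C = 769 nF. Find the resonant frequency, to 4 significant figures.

ω₀ = 1/√(LC) = 1/√(0.37 × 7.69e-07) = 1875 rad/s
f₀ = ω₀/(2π) = 298.4 Hz

298.4 Hz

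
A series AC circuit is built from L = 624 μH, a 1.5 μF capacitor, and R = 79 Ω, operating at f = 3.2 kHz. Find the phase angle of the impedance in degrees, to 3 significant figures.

ω = 2πf = 20110 rad/s
X_L = ωL = 12.5 Ω
X_C = 1/(ωC) = 33.2 Ω
Net reactance X = X_L − X_C = -20.6 Ω
Z = 79.0 − j20.6 Ω
|Z| = √(79.0² + 20.6²) = 81.6 Ω
∠Z = arctan(-20.6/79.0) = -14.6°

-14.6°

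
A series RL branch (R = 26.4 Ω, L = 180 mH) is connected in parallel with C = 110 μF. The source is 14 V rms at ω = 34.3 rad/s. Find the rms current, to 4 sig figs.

X_L = ωL = 6.174 Ω
X_C = 1/(ωC) = 265.0 Ω
Branch 1 (R+jX_L): Z₁ = 26.40 + j6.174 Ω, |Z₁| = 27.11 Ω
Branch 2 (−jX_C): Z₂ = −j265.0 Ω
Parallel: Z = Z₁Z₂/(Z₁+Z₂), |Z| = 27.62 Ω, ∠Z = 7.340°
I = V/|Z| = 14/27.62 = 507.0 mA

507.0 mA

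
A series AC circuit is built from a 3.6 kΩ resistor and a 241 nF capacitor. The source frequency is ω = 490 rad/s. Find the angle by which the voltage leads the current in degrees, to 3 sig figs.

X_C = 1/(ωC) = 8470 Ω
Z = 3600 − j8470 Ω
|Z| = √(3600² + 8470²) = 9200 Ω
∠Z = arctan(-8470/3600) = -67.0°

-67.0°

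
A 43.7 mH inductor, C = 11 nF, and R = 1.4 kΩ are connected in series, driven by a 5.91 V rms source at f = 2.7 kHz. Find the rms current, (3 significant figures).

1.22 mA

ω = 2πf = 16960 rad/s
X_L = ωL = 741 Ω
X_C = 1/(ωC) = 5360 Ω
Net reactance X = X_L − X_C = -4620 Ω
Z = 1400 − j4620 Ω
|Z| = √(1400² + 4620²) = 4820 Ω
I = V/|Z| = 5.91/4820 = 1.22 mA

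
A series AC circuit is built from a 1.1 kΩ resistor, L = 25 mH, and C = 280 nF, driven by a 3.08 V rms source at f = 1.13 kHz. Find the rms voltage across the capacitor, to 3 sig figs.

ω = 2πf = 7100 rad/s
X_L = ωL = 177 Ω
X_C = 1/(ωC) = 503 Ω
Net reactance X = X_L − X_C = -326 Ω
Z = 1100 − j326 Ω
|Z| = √(1100² + 326²) = 1150 Ω
I = V/|Z| = 2.68 mA
V_C = I·|Z_C| = 0.00268 × 503 = 1.35 V

1.35 V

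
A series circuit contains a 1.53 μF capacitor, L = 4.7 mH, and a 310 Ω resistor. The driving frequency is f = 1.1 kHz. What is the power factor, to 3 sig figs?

ω = 2πf = 6912 rad/s
X_L = ωL = 32.5 Ω
X_C = 1/(ωC) = 94.6 Ω
Net reactance X = X_L − X_C = -62.1 Ω
Z = 310 − j62.1 Ω
|Z| = √(310² + 62.1²) = 316 Ω
∠Z = arctan(-62.1/310) = -11.3°
cos φ = cos(-11.3°) = 0.981

0.981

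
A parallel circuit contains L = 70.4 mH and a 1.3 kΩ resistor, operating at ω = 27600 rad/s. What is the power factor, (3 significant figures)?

X_L = ωL = 1940 Ω
Parallel: admittances add. Y = 1/R + 1/(jωL)
Y = (0.000769 − j0.000515) S
|Y| = 0.000926 S → |Z| = 1/|Y| = 1080 Ω, ∠Z = −∠Y = 33.8°
cos φ = cos(33.8°) = 0.831

0.831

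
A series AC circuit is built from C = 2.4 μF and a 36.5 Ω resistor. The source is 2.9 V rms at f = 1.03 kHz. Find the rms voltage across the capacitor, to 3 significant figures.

ω = 2πf = 6472 rad/s
X_C = 1/(ωC) = 64.4 Ω
Z = 36.5 − j64.4 Ω
|Z| = √(36.5² + 64.4²) = 74.0 Ω
I = V/|Z| = 39.2 mA
V_C = I·|Z_C| = 0.0392 × 64.4 = 2.52 V

2.52 V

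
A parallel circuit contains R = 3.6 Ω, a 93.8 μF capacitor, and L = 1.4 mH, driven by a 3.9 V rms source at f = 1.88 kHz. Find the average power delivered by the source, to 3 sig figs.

4.22 W

ω = 2πf = 11810 rad/s
X_L = ωL = 16.5 Ω
X_C = 1/(ωC) = 0.903 Ω
Parallel: admittances add. Y = 1/R + 1/(jωL) + jωC
Y = (0.278 + j1.05) S
|Y| = 1.08 S → |Z| = 1/|Y| = 0.923 Ω, ∠Z = −∠Y = -75.1°
I = V/|Z| = 4.23 A
P = VI cos φ = 3.9 × 4.23 × cos(-75.1°) = 4.22 W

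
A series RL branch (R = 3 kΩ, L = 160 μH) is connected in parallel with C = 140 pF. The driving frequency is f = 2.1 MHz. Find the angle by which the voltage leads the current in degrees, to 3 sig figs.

ω = 2πf = 1.319e+07 rad/s
X_L = ωL = 2110 Ω
X_C = 1/(ωC) = 541 Ω
Branch 1 (R+jX_L): Z₁ = 3000 + j2110 Ω, |Z₁| = 3670 Ω
Branch 2 (−jX_C): Z₂ = −j541 Ω
Parallel: Z = Z₁Z₂/(Z₁+Z₂), |Z| = 587 Ω, ∠Z = -82.5°

-82.5°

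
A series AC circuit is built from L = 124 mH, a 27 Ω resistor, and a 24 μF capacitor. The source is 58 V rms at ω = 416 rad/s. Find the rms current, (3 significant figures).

X_L = ωL = 51.6 Ω
X_C = 1/(ωC) = 100 Ω
Net reactance X = X_L − X_C = -48.6 Ω
Z = 27.0 − j48.6 Ω
|Z| = √(27.0² + 48.6²) = 55.6 Ω
I = V/|Z| = 58/55.6 = 1.04 A

1.04 A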